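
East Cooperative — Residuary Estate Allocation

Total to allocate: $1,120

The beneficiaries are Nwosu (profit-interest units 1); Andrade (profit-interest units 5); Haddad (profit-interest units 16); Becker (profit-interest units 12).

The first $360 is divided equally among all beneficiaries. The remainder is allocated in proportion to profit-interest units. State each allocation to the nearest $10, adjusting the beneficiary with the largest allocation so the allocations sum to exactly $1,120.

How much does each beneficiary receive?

Nwosu: $110 | Andrade: $200 | Haddad: $450 | Becker: $360

First tranche $360 split equally: $90 each.
Remainder $760 by profit-interest units (total 34): Nwosu 22.35 → $20; Andrade 111.76 → $110; Haddad 357.65 → $360; Becker 268.24 → $270.
Totals: Nwosu $90 + $20 = $110; Andrade $90 + $110 = $200; Haddad $90 + $360 = $450; Becker $90 + $270 = $360.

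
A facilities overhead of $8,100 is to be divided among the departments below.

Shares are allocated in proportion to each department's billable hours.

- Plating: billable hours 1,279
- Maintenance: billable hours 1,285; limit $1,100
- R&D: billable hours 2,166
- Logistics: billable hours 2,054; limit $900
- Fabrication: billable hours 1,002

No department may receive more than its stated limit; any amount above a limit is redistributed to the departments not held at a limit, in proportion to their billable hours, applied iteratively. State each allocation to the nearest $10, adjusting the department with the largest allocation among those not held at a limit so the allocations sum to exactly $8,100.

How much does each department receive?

Billable hours total: 7,786.
Pro-rata shares before constraints: Plating 1,330.58; Maintenance 1,336.82; R&D 2,253.35; Logistics 2,136.84; Fabrication 1,042.41.
Held at cap: Maintenance ($1,100), Logistics ($900); remaining pool $6,100 reallocated over remaining billable hours 4,447.
Shares after redistribution: Plating 1,754.42 → $1,750; R&D 2,971.13 → $2,970; Fabrication 1,374.45 → $1,370.
Rounding difference +$10 applied to R&D → $2,980.

Plating: $1,750 · Maintenance: $1,100 · R&D: $2,980 · Logistics: $900 · Fabrication: $1,370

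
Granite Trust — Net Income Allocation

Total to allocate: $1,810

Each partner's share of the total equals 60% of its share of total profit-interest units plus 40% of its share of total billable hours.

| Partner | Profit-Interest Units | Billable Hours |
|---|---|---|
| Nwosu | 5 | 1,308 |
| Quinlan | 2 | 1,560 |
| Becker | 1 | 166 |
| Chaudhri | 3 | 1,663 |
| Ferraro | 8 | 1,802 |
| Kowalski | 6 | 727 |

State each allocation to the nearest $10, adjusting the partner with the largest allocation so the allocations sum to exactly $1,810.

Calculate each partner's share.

Nwosu: $350 | Quinlan: $240 | Becker: $60 | Chaudhri: $300 | Ferraro: $530 | Kowalski: $330

Profit-interest units total 25; billable hours total 7,226.
Composite weights (60% profit-interest units + 40% billable hours): Nwosu 0.1924; Quinlan 0.1344; Becker 0.0332; Chaudhri 0.1641; Ferraro 0.2918; Kowalski 0.1842.
Pro-rata amounts: Nwosu 348.25; Quinlan 243.18; Becker 60.07; Chaudhri 296.94; Ferraro 528.07; Kowalski 333.48.
Rounded to nearest $10: Nwosu $350; Quinlan $240; Becker $60; Chaudhri $300; Ferraro $530; Kowalski $330. Sum = $1,810.
No rounding difference to absorb.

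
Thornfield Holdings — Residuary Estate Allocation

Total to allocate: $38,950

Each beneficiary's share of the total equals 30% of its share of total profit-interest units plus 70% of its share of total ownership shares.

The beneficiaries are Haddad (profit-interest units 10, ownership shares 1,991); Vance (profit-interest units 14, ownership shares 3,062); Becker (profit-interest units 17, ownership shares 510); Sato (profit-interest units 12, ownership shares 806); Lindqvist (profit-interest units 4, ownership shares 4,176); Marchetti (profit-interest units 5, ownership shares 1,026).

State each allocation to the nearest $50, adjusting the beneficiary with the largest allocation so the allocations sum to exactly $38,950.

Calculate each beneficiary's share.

Profit-interest units total 62; ownership shares total 11,571.
Combined weights (30% profit-interest units + 70% ownership shares): Haddad 0.1688; Vance 0.2530; Becker 0.1131; Sato 0.1068; Lindqvist 0.2720; Marchetti 0.0863.
Pro-rata amounts: Haddad 6,576.11; Vance 9,853.61; Becker 4,405.68; Sato 4,160.81; Lindqvist 10,593.87; Marchetti 3,359.92.
At nearest $50: Haddad $6,600; Vance $9,850; Becker $4,400; Sato $4,150; Lindqvist $10,600; Marchetti $3,350. Sum = $38,950.
No rounding difference to absorb.

Haddad: $6,600 | Vance: $9,850 | Becker: $4,400 | Sato: $4,150 | Lindqvist: $10,600 | Marchetti: $3,350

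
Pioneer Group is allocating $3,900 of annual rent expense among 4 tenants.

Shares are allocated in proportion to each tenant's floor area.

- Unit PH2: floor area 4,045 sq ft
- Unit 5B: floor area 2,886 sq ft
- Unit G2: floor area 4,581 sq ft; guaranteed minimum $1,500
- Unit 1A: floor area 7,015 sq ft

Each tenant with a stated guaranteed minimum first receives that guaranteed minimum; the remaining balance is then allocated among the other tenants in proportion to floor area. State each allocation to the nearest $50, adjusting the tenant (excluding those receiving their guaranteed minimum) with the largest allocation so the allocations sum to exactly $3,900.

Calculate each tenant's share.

Minimums first: Unit G2 $1,500. Remaining pool $2,400.
Remaining pool split over remaining floor area 13,946: Unit PH2 696.11 → $700; Unit 5B 496.66 → $500; Unit 1A 1,207.23 → $1,200.

Unit PH2: $700 · Unit 5B: $500 · Unit G2: $1,500 · Unit 1A: $1,200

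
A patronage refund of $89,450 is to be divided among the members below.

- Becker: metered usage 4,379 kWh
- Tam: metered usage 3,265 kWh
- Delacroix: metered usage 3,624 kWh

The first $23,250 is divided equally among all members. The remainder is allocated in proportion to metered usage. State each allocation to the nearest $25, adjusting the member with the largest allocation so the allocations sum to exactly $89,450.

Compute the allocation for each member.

Equal tier: $23,250 ÷ 3 = $7,750 apiece.
Remainder $66,200 by metered usage (total 11,268): Becker 25,726.82 → $25,725; Tam 19,182.02 → $19,175; Delacroix 21,291.16 → $21,300.
Totals: Becker $7,750 + $25,725 = $33,475; Tam $7,750 + $19,175 = $26,925; Delacroix $7,750 + $21,300 = $29,050.

Becker: $33,475 · Tam: $26,925 · Delacroix: $29,050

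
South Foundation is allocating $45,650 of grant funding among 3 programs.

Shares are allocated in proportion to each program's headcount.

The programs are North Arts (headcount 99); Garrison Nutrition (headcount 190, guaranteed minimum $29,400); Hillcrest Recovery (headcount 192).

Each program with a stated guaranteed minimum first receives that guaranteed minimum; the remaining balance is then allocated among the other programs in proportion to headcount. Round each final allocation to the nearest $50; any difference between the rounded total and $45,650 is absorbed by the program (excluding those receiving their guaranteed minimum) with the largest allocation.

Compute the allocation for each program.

North Arts: $5,550 · Garrison Nutrition: $29,400 · Hillcrest Recovery: $10,700

Minimums first: Garrison Nutrition $29,400. Remaining pool $16,250.
Remaining pool split over remaining headcount 291: North Arts 5,528.35 → $5,550; Hillcrest Recovery 10,721.65 → $10,700.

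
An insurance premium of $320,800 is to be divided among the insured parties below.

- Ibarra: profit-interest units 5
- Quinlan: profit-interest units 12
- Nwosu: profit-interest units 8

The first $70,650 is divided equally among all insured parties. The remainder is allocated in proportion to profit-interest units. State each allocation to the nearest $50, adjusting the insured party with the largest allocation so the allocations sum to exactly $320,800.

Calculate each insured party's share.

Equal tier: $70,650 ÷ 3 = $23,550 apiece.
Remainder $250,150 by profit-interest units (total 25): Ibarra 50,030.00 → $50,050; Quinlan 120,072.00 → $120,050; Nwosu 80,048.00 → $80,050.
Totals: Ibarra $23,550 + $50,050 = $73,600; Quinlan $23,550 + $120,050 = $143,600; Nwosu $23,550 + $80,050 = $103,600.

Ibarra: $73,600; Quinlan: $143,600; Nwosu: $103,600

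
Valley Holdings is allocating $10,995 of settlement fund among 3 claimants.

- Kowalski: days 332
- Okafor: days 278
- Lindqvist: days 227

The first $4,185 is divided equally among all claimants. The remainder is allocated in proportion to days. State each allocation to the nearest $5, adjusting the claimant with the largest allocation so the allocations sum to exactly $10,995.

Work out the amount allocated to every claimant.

First tranche $4,185 split equally: $1,395 each.
Remainder $6,810 by days (total 837): Kowalski 2,701.22 → $2,700; Okafor 2,261.86 → $2,260; Lindqvist 1,846.92 → $1,845.
Rounding difference +$5 on remainder applied to Kowalski.
Totals: Kowalski $1,395 + $2,705 = $4,100; Okafor $1,395 + $2,260 = $3,655; Lindqvist $1,395 + $1,845 = $3,240.

Kowalski: $4,100 · Okafor: $3,655 · Lindqvist: $3,240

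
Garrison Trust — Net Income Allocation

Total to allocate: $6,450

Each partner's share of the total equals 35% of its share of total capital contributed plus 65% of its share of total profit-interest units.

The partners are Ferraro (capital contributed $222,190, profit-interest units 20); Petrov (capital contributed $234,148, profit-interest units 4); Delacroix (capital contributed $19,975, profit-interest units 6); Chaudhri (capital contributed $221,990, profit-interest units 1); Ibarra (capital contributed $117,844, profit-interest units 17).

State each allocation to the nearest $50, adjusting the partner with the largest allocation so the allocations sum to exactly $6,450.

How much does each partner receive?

Totals — capital contributed 816,147, profit-interest units 48.
Combined weights (35% capital contributed + 65% profit-interest units): Ferraro 0.3661; Petrov 0.1546; Delacroix 0.0898; Chaudhri 0.1087; Ibarra 0.2807.
Raw shares: Ferraro 2,361.46; Petrov 997.04; Delacroix 579.31; Chaudhri 701.38; Ibarra 1,810.81.
After rounding ($50): Ferraro $2,350; Petrov $1,000; Delacroix $600; Chaudhri $700; Ibarra $1,800. Sum = $6,450.
Rounded total matches; no reconciliation needed.

Ferraro: $2,350; Petrov: $1,000; Delacroix: $600; Chaudhri: $700; Ibarra: $1,800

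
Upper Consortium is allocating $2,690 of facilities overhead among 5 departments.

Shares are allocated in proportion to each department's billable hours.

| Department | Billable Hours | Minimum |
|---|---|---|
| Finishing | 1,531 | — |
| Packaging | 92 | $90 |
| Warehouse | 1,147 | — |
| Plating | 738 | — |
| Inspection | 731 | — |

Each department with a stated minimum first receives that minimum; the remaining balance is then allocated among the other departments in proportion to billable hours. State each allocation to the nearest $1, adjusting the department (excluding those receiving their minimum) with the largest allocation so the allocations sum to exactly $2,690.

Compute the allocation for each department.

Minimums first: Packaging $90. Residual $2,600.
Residual split over remaining billable hours 4,147: Finishing 959.87 → $960; Warehouse 719.12 → $719; Plating 462.70 → $463; Inspection 458.31 → $458.

Finishing: $960; Packaging: $90; Warehouse: $719; Plating: $463; Inspection: $458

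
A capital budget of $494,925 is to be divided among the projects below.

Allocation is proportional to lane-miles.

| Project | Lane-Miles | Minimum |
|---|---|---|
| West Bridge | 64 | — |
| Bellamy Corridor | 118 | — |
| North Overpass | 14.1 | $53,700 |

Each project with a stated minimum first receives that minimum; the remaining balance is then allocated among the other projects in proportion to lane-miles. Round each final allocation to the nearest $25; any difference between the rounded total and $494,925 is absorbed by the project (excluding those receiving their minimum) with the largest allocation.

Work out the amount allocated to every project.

Fund the minimums — North Overpass $53,700. Residual $441,225.
Residual split over remaining lane-miles 182: West Bridge 155,156.04 → $155,150; Bellamy Corridor 286,068.96 → $286,075.

West Bridge: $155,150 · Bellamy Corridor: $286,075 · North Overpass: $53,700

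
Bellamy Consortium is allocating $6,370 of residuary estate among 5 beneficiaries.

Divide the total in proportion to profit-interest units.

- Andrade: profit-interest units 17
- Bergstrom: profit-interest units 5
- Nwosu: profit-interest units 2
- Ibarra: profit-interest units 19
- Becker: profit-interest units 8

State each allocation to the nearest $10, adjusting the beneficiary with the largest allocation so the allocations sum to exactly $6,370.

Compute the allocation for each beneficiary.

Andrade: $2,120 · Bergstrom: $620 · Nwosu: $250 · Ibarra: $2,380 · Becker: $1,000

Sum of profit-interest units: 51.
Raw shares: Andrade 17/51 × $6,370 = 2,123.33; Bergstrom 5/51 × $6,370 = 624.51; Nwosu 2/51 × $6,370 = 249.80; Ibarra 19/51 × $6,370 = 2,373.14; Becker 8/51 × $6,370 = 999.22.
After rounding ($10): Andrade $2,120; Bergstrom $620; Nwosu $250; Ibarra $2,370; Becker $1,000. Sum = $6,360.
Difference $6,370 − $6,360 = +$10 applied to largest allocation (Ibarra): Ibarra becomes $2,380.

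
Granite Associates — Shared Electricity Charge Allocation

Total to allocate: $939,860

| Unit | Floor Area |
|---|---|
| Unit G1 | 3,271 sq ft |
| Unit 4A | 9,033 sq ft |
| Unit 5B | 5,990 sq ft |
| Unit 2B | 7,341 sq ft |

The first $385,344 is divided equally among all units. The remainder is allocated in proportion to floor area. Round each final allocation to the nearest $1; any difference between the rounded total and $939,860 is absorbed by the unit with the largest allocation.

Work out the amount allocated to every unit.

$385,344 shared equally gives $96,336 per unit.
Remainder $554,516 by floor area (total 25,635): Unit G1 70,755.68 → $70,756; Unit 4A 195,394.70 → $195,395; Unit 5B 129,570.93 → $129,571; Unit 2B 158,794.69 → $158,795.
Rounding difference −$1 on remainder applied to Unit 4A.
Totals: Unit G1 $96,336 + $70,756 = $167,092; Unit 4A $96,336 + $195,394 = $291,730; Unit 5B $96,336 + $129,571 = $225,907; Unit 2B $96,336 + $158,795 = $255,131.

Unit G1: $167,092 | Unit 4A: $291,730 | Unit 5B: $225,907 | Unit 2B: $255,131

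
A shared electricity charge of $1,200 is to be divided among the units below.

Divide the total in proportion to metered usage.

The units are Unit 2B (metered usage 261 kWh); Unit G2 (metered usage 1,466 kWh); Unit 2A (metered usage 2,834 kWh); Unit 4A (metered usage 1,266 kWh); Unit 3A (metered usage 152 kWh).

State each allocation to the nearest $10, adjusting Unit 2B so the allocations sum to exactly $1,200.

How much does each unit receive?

Total metered usage = 5,979.
Pro-rata amounts: Unit 2B 261/5,979 × $1,200 = 52.38; Unit G2 1,466/5,979 × $1,200 = 294.23; Unit 2A 2,834/5,979 × $1,200 = 568.79; Unit 4A 1,266/5,979 × $1,200 = 254.09; Unit 3A 152/5,979 × $1,200 = 30.51.
After rounding ($10): Unit 2B $50; Unit G2 $290; Unit 2A $570; Unit 4A $250; Unit 3A $30. Sum = $1,190.
Difference $1,200 − $1,190 = +$10 applied to Unit 2B: Unit 2B becomes $60.

Unit 2B: $60 | Unit G2: $290 | Unit 2A: $570 | Unit 4A: $250 | Unit 3A: $30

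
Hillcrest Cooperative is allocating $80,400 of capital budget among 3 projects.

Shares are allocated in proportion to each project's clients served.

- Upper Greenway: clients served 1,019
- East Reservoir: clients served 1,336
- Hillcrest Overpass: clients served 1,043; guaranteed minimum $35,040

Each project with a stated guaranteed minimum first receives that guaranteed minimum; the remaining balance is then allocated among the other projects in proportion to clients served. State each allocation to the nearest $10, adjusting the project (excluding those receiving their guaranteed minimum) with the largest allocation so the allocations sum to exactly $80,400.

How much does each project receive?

Upper Greenway: $19,630 | East Reservoir: $25,730 | Hillcrest Overpass: $35,040

Minimums first: Hillcrest Overpass $35,040. Balance $45,360.
Balance split over remaining clients served 2,355: Upper Greenway 19,627.11 → $19,630; East Reservoir 25,732.89 → $25,730.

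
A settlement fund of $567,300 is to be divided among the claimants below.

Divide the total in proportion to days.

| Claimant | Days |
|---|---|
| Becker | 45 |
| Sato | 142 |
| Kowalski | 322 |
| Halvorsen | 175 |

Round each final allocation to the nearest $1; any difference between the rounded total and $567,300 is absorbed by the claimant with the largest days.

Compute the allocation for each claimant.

Sum of days: 45 + 142 + 322 + 175 = 684.
Pro-rata amounts: Becker 37,322.37; Sato 117,772.81; Kowalski 267,062.28; Halvorsen 145,142.54.
Rounded to nearest $1: Becker $37,322; Sato $117,773; Kowalski $267,062; Halvorsen $145,143. Sum = $567,300.
No rounding difference to absorb.

Becker: $37,322 | Sato: $117,773 | Kowalski: $267,062 | Halvorsen: $145,143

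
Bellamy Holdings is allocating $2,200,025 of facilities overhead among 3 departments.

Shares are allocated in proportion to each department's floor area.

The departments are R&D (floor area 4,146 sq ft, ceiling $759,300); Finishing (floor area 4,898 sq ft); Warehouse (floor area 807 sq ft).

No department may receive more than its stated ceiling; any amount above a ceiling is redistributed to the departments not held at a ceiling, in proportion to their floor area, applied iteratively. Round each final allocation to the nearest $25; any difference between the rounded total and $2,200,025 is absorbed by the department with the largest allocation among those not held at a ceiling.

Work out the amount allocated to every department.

Total floor area = 9,851.
Unconstrained shares: R&D 925,926.67; Finishing 1,093,870.92; Warehouse 180,227.41.
Held at cap: R&D ($759,300); residual $1,440,725 reallocated over remaining floor area 5,705.
Remaining shares: Finishing 1,236,927.44 → $1,236,925; Warehouse 203,797.56 → $203,800.

R&D: $759,300; Finishing: $1,236,925; Warehouse: $203,800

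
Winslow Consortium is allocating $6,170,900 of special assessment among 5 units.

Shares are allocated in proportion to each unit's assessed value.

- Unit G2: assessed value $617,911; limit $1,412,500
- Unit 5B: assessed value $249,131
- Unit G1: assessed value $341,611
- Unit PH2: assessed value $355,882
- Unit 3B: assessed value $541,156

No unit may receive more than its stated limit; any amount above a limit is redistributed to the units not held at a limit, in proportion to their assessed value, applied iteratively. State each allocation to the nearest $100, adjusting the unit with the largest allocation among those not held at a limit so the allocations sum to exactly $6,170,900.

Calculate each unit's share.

Sum of assessed value: 2,105,691.
Pro-rata shares before constraints: Unit G2 1,810,838.81; Unit 5B 730,098.81; Unit G1 1,001,119.02; Unit PH2 1,042,941.36; Unit 3B 1,585,902.00.
Cap binds for Unit G2 ($1,412,500); balance $4,758,400 reallocated over remaining assessed value 1,487,780.
Shares after redistribution: Unit 5B 796,801.24 → $796,800; Unit G1 1,092,582.09 → $1,092,600; Unit PH2 1,138,225.35 → $1,138,200; Unit 3B 1,730,791.32 → $1,730,800.

Unit G2: $1,412,500; Unit 5B: $796,800; Unit G1: $1,092,600; Unit PH2: $1,138,200; Unit 3B: $1,730,800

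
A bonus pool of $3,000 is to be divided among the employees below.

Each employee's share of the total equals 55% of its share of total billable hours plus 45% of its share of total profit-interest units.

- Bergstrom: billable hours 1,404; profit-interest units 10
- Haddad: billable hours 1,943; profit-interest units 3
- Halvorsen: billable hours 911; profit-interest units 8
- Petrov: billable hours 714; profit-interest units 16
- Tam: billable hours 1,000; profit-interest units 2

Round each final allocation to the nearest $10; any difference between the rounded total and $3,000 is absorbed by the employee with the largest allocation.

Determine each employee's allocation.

Bergstrom: $730 · Haddad: $640 · Halvorsen: $530 · Petrov: $750 · Tam: $350

Billable hours total 5,972; profit-interest units total 39.
Composite weights (55% billable hours + 45% profit-interest units): Bergstrom 0.2447; Haddad 0.2136; Halvorsen 0.1762; Petrov 0.2504; Tam 0.1152.
Pro-rata amounts: Bergstrom 734.06; Haddad 640.68; Halvorsen 528.62; Petrov 751.12; Tam 345.52.
Rounded to nearest $10: Bergstrom $730; Haddad $640; Halvorsen $530; Petrov $750; Tam $350. Sum = $3,000.
No rounding difference to absorb.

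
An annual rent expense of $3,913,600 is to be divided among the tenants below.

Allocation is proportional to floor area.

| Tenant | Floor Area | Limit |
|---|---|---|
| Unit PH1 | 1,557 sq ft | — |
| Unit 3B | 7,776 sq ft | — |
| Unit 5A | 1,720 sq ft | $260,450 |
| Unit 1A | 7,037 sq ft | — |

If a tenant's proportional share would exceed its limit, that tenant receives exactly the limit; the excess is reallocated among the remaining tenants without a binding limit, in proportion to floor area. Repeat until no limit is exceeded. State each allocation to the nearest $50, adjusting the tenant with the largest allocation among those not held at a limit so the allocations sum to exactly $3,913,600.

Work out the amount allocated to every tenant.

Unit PH1: $347,450 | Unit 3B: $1,735,300 | Unit 5A: $260,450 | Unit 1A: $1,570,400

Total floor area = 18,090.
Proportional shares (ignoring caps): Unit PH1 336,842.19; Unit 3B 1,682,263.88; Unit 5A 372,105.69; Unit 1A 1,522,388.24.
Capped: Unit 5A ($260,450); remaining pool $3,653,150 reallocated over remaining floor area 16,370.
Redistributed shares: Unit PH1 347,462.10 → $347,450; Unit 3B 1,735,302.04 → $1,735,300; Unit 1A 1,570,385.86 → $1,570,400.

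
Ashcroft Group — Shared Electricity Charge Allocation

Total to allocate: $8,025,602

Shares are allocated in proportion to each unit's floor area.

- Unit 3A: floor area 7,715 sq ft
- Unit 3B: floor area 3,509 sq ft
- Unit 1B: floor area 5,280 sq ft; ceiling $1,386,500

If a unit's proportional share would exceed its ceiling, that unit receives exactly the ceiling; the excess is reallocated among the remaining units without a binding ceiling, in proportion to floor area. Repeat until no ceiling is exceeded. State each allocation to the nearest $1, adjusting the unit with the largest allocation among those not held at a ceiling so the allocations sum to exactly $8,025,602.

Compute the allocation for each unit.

Unit 3A: $4,563,495 | Unit 3B: $2,075,607 | Unit 1B: $1,386,500

Total floor area = 16,504.
Unconstrained shares: Unit 3A 3,751,667.44; Unit 3B 1,706,364.36; Unit 1B 2,567,570.20.
Capped: Unit 1B ($1,386,500); residual $6,639,102 reallocated over remaining floor area 11,224.
Shares after redistribution: Unit 3A 4,563,495.36 → $4,563,495; Unit 3B 2,075,606.64 → $2,075,607.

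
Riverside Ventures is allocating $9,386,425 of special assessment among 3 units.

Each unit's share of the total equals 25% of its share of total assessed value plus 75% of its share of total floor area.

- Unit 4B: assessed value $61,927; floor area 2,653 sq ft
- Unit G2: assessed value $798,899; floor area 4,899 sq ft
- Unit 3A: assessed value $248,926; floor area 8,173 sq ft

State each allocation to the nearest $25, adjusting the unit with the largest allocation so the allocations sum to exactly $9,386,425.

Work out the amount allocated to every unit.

Assessed value total 1,109,752; floor area total 15,725.
Combined weights (25% assessed value + 75% floor area): Unit 4B 0.1405; Unit G2 0.4136; Unit 3A 0.4459.
Pro-rata amounts: Unit 4B 1,318,650.23; Unit G2 3,882,497.73; Unit 3A 4,185,277.04.
After rounding ($25): Unit 4B $1,318,650; Unit G2 $3,882,500; Unit 3A $4,185,275. Sum = $9,386,425.
Sum already equals the total — no adjustment.

Unit 4B: $1,318,650 · Unit G2: $3,882,500 · Unit 3A: $4,185,275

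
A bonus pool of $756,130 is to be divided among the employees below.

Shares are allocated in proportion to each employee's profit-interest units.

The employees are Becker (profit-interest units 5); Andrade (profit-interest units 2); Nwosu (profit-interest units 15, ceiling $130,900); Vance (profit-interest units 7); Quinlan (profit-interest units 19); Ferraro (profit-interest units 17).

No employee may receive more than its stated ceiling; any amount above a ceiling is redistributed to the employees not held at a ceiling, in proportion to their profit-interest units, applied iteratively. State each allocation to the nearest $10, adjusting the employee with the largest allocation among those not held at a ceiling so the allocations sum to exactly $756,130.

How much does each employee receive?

Becker: $62,520 | Andrade: $25,010 | Nwosu: $130,900 | Vance: $87,530 | Quinlan: $237,590 | Ferraro: $212,580

Profit-interest units total: 65.
Unconstrained shares: Becker 58,163.85; Andrade 23,265.54; Nwosu 174,491.54; Vance 81,429.38; Quinlan 221,022.62; Ferraro 197,757.08.
Capped: Nwosu ($130,900); balance $625,230 reallocated over remaining profit-interest units 50.
Shares after redistribution: Becker 62,523.00 → $62,520; Andrade 25,009.20 → $25,010; Vance 87,532.20 → $87,530; Quinlan 237,587.40 → $237,590; Ferraro 212,578.20 → $212,580.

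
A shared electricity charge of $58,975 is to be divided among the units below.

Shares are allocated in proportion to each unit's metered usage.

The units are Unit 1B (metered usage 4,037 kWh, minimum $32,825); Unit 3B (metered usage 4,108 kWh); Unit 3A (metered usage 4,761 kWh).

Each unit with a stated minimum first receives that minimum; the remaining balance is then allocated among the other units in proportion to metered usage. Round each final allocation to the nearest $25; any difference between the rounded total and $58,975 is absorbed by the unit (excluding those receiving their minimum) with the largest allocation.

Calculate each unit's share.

Unit 1B: $32,825 | Unit 3B: $12,100 | Unit 3A: $14,050

Fund the minimums — Unit 1B $32,825. Remaining pool $26,150.
Remaining pool split over remaining metered usage 8,869: Unit 3B 12,112.32 → $12,100; Unit 3A 14,037.68 → $14,050.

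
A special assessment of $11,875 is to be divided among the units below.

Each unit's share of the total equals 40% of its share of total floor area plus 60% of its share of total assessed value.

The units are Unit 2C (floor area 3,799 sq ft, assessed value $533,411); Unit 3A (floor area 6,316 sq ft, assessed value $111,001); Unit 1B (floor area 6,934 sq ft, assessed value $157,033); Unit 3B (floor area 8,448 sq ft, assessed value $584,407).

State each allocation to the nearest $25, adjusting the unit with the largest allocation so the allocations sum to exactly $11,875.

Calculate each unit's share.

Totals — floor area 25,497, assessed value 1,385,852.
Composite weights (40% floor area + 60% assessed value): Unit 2C 0.2905; Unit 3A 0.1471; Unit 1B 0.1768; Unit 3B 0.3856.
Raw shares: Unit 2C 3,450.13; Unit 3A 1,747.33; Unit 1B 2,099.12; Unit 3B 4,578.41.
At nearest $25: Unit 2C $3,450; Unit 3A $1,750; Unit 1B $2,100; Unit 3B $4,575. Sum = $11,875.
Rounded total matches; no reconciliation needed.

Unit 2C: $3,450 · Unit 3A: $1,750 · Unit 1B: $2,100 · Unit 3B: $4,575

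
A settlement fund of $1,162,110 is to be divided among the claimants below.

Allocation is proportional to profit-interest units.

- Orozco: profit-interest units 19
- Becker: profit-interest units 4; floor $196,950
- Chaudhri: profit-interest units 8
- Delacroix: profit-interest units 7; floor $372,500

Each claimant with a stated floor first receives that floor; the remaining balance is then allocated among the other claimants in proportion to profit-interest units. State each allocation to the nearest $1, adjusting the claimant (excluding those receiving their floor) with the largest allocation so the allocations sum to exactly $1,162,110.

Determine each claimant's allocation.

Orozco: $417,057 · Becker: $196,950 · Chaudhri: $175,603 · Delacroix: $372,500

Guaranteed amounts: Becker $196,950; Delacroix $372,500. Residual $592,660.
Residual split over remaining profit-interest units 27: Orozco 417,057.04 → $417,057; Chaudhri 175,602.96 → $175,603.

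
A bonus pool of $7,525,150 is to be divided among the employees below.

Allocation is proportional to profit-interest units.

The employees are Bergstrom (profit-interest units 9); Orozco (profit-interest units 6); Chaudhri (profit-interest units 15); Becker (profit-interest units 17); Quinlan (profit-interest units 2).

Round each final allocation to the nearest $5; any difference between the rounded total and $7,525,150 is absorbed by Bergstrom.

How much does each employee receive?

Bergstrom: $1,382,175 | Orozco: $921,445 | Chaudhri: $2,303,615 | Becker: $2,610,765 | Quinlan: $307,150

Combined profit-interest units = 49.
Proportional shares: Bergstrom 9/49 × $7,525,150 = 1,382,170.41; Orozco 6/49 × $7,525,150 = 921,446.94; Chaudhri 15/49 × $7,525,150 = 2,303,617.35; Becker 17/49 × $7,525,150 = 2,610,766.33; Quinlan 2/49 × $7,525,150 = 307,148.98.
After rounding ($5): Bergstrom $1,382,170; Orozco $921,445; Chaudhri $2,303,615; Becker $2,610,765; Quinlan $307,150. Sum = $7,525,145.
Difference $7,525,150 − $7,525,145 = +$5 applied to Bergstrom: Bergstrom becomes $1,382,175.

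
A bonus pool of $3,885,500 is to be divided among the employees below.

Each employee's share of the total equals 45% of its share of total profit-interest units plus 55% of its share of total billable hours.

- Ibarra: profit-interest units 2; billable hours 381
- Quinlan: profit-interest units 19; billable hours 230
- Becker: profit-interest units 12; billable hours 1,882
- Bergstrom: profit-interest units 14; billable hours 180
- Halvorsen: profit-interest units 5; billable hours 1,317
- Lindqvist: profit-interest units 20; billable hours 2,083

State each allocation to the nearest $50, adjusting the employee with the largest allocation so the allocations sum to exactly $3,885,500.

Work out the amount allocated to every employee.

Ibarra: $182,650 | Quinlan: $542,350 | Becker: $953,650 | Bergstrom: $403,300 | Halvorsen: $584,850 | Lindqvist: $1,218,700

Totals — profit-interest units 72, billable hours 6,073.
Combined weights (45% profit-interest units + 55% billable hours): Ibarra 0.0470; Quinlan 0.1396; Becker 0.2454; Bergstrom 0.1038; Halvorsen 0.1505; Lindqvist 0.3136.
Raw shares: Ibarra 182,638.65; Quinlan 542,337.71; Becker 953,668.56; Bergstrom 403,321.36; Halvorsen 584,860.36; Lindqvist 1,218,673.35.
At nearest $50: Ibarra $182,650; Quinlan $542,350; Becker $953,650; Bergstrom $403,300; Halvorsen $584,850; Lindqvist $1,218,650. Sum = $3,885,450.
Difference $3,885,500 − $3,885,450 = +$50 applied to largest allocation (Lindqvist): Lindqvist becomes $1,218,700.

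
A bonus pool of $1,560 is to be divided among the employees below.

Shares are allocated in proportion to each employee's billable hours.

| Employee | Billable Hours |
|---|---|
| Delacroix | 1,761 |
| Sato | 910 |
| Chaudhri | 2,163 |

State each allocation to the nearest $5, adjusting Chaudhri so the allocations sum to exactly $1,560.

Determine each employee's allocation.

Combined billable hours = 4,834.
Raw shares: Delacroix 1,761/4,834 × $1,560 = 568.30; Sato 910/4,834 × $1,560 = 293.67; Chaudhri 2,163/4,834 × $1,560 = 698.03.
At nearest $5: Delacroix $570; Sato $295; Chaudhri $700. Sum = $1,565.
Difference $1,560 − $1,565 = −$5 applied to Chaudhri: Chaudhri becomes $695.

Delacroix: $570; Sato: $295; Chaudhri: $695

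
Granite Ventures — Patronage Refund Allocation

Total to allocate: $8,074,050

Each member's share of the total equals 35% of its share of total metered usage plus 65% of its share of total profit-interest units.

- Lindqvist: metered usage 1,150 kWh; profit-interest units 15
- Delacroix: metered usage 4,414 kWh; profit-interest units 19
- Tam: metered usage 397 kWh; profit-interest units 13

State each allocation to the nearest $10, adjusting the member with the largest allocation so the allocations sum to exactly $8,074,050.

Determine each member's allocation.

Metered usage total 5,961; profit-interest units total 47.
Combined weights (35% metered usage + 65% profit-interest units): Lindqvist 0.2750; Delacroix 0.5219; Tam 0.2031.
Unrounded shares: Lindqvist 2,220,113.75; Delacroix 4,214,120.26; Tam 1,639,815.99.
Rounded to nearest $10: Lindqvist $2,220,110; Delacroix $4,214,120; Tam $1,639,820. Sum = $8,074,050.
Sum already equals the total — no adjustment.

Lindqvist: $2,220,110 | Delacroix: $4,214,120 | Tam: $1,639,820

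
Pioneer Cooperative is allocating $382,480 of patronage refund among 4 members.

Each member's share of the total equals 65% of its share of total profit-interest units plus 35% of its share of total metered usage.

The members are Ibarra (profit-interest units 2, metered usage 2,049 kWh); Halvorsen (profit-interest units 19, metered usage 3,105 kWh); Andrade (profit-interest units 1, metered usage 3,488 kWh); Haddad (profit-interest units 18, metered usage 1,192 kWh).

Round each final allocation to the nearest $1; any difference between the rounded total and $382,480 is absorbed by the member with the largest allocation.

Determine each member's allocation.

Ibarra: $40,323; Halvorsen: $160,358; Andrade: $53,697; Haddad: $128,102

Profit-interest units total 40; metered usage total 9,834.
Blended shares (65% profit-interest units + 35% metered usage): Ibarra 0.1054; Halvorsen 0.4193; Andrade 0.1404; Haddad 0.3349.
Pro-rata amounts: Ibarra 40,323.17; Halvorsen 160,358.36; Andrade 53,696.65; Haddad 128,101.82.
At nearest $1: Ibarra $40,323; Halvorsen $160,358; Andrade $53,697; Haddad $128,102. Sum = $382,480.
Rounded total matches; no reconciliation needed.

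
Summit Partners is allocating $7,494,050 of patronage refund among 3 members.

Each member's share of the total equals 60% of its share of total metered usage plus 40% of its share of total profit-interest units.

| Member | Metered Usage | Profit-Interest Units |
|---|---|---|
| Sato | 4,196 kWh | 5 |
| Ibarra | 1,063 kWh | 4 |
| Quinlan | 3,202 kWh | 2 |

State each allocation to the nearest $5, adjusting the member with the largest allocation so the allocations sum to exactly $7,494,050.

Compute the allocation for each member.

Sato: $3,592,435 · Ibarra: $1,654,955 · Quinlan: $2,246,660

Metered usage total 8,461; profit-interest units total 11.
Composite weights (60% metered usage + 40% profit-interest units): Sato 0.4794; Ibarra 0.2208; Quinlan 0.2998.
Raw shares: Sato 3,592,435.21; Ibarra 1,654,953.82; Quinlan 2,246,660.97.
At nearest $5: Sato $3,592,435; Ibarra $1,654,955; Quinlan $2,246,660. Sum = $7,494,050.
Rounded total matches; no reconciliation needed.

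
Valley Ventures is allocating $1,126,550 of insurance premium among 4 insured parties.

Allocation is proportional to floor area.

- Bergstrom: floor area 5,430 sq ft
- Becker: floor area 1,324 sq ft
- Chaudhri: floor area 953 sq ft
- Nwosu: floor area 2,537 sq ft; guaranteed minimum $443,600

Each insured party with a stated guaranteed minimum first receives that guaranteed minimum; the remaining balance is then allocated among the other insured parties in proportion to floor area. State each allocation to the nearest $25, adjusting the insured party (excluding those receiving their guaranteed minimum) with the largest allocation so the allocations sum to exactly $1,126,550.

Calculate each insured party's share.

Guaranteed amounts: Nwosu $443,600. Balance $682,950.
Balance split over remaining floor area 7,707: Bergstrom 481,175.36 → $481,175; Becker 117,325.26 → $117,325; Chaudhri 84,449.38 → $84,450.

Bergstrom: $481,175; Becker: $117,325; Chaudhri: $84,450; Nwosu: $443,600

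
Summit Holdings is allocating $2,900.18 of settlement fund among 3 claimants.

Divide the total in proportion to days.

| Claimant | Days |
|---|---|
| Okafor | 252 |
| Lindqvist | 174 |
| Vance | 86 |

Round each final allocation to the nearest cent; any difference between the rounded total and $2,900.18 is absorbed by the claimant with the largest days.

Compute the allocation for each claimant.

Okafor: $1,427.43; Lindqvist: $985.61; Vance: $487.14

Days total: 252 + 174 + 86 = 512.
Pro-rata amounts: Okafor 1,427.4323; Lindqvist 985.6080; Vance 487.1396.
Rounded to nearest cent: Okafor $1,427.43; Lindqvist $985.61; Vance $487.14. Sum = $2,900.18.
No rounding difference to absorb.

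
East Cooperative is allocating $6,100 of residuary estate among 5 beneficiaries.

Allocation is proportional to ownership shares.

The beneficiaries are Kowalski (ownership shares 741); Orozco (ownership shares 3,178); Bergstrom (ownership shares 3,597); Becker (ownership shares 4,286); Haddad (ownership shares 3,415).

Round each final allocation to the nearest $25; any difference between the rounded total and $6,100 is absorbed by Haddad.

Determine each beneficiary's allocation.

Kowalski: $300 · Orozco: $1,275 · Bergstrom: $1,450 · Becker: $1,725 · Haddad: $1,350

Ownership shares total: 15,217.
Unrounded shares: Kowalski 741/15,217 × $6,100 = 297.04; Orozco 3,178/15,217 × $6,100 = 1,273.96; Bergstrom 3,597/15,217 × $6,100 = 1,441.92; Becker 4,286/15,217 × $6,100 = 1,718.12; Haddad 3,415/15,217 × $6,100 = 1,368.96.
After rounding ($25): Kowalski $300; Orozco $1,275; Bergstrom $1,450; Becker $1,725; Haddad $1,375. Sum = $6,125.
Difference $6,100 − $6,125 = −$25 applied to Haddad: Haddad becomes $1,350.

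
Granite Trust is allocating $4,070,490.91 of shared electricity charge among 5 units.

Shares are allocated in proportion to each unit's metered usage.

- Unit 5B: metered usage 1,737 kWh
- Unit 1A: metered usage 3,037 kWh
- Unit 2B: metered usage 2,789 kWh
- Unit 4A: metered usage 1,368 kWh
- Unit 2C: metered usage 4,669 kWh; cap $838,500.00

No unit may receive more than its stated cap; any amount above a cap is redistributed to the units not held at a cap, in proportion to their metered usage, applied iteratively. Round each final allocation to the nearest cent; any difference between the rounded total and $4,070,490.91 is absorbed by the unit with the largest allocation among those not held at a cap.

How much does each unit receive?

Unit 5B: $628,593.46; Unit 1A: $1,099,043.38; Unit 2B: $1,009,296.01; Unit 4A: $495,058.06; Unit 2C: $838,500.00

Combined metered usage = 13,600.
Proportional shares (ignoring caps): Unit 5B 519,885.4934; Unit 1A 908,976.5363; Unit 2B 834,749.9374; Unit 4A 409,443.4974; Unit 2C 1,397,435.4455.
Held at cap: Unit 2C ($838,500.00); balance $3,231,990.91 reallocated over remaining metered usage 8,931.
Shares after redistribution: Unit 5B 628,593.4622 → $628,593.46; Unit 1A 1,099,043.3763 → $1,099,043.38; Unit 2B 1,009,296.0081 → $1,009,296.01; Unit 4A 495,058.0635 → $495,058.06.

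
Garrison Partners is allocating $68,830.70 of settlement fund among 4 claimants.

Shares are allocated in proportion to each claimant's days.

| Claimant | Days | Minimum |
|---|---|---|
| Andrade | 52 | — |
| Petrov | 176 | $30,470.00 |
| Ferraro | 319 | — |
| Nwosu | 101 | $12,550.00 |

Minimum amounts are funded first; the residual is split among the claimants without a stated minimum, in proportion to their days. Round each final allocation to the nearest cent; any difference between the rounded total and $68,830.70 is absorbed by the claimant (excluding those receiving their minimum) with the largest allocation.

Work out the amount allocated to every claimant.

Andrade: $3,617.67 · Petrov: $30,470.00 · Ferraro: $22,193.03 · Nwosu: $12,550.00

Guaranteed amounts: Petrov $30,470.00; Nwosu $12,550.00. Remaining pool $25,810.70.
Remaining pool split over remaining days 371: Andrade 3,617.6722 → $3,617.67; Ferraro 22,193.0278 → $22,193.03.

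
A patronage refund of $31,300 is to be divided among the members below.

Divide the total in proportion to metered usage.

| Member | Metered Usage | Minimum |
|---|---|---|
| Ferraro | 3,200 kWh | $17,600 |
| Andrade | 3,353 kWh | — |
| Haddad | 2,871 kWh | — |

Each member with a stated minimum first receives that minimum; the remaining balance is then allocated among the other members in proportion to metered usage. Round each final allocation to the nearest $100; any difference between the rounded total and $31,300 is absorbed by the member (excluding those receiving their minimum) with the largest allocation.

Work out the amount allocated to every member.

Guaranteed amounts: Ferraro $17,600. Residual $13,700.
Residual split over remaining metered usage 6,224: Andrade 7,380.48 → $7,400; Haddad 6,319.52 → $6,300.

Ferraro: $17,600; Andrade: $7,400; Haddad: $6,300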